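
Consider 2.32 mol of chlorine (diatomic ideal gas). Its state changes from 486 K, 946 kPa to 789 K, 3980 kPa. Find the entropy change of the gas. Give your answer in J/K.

ΔS = nC_p ln(T₂/T₁) − nR ln(P₂/P₁), with C_p = 7R/2 = 29.1 J mol⁻¹ K⁻¹ for a diatomic ideal gas.
ΔS = 2.32 × [29.1 × ln(789/486) − 8.314 × ln(3980/946)] = 5 J/K.

ΔS = 5 J/K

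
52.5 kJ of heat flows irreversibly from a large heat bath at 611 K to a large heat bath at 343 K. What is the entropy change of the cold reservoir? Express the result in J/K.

ΔS_cold = 153 J/K

The cold reservoir gains heat Q, so ΔS_cold = +Q/T_C = 52500/343 = 153 J/K.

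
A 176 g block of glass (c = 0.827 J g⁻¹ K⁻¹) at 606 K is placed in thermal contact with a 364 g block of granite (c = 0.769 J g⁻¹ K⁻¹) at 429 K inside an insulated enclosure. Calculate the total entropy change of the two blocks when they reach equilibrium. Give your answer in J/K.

ΔS_total = 5.9 J/K

Energy balance: T_f = (m₁c₁T₁ + m₂c₂T₂)/(m₁c₁ + m₂c₂) = 489.55 K.
ΔS₁ = m₁c₁ ln(T_f/T₁) = 145.552 × ln(489.55/606) = -31.06 J/K.
ΔS₂ = m₂c₂ ln(T_f/T₂) = 279.916 × ln(489.55/429) = 36.96 J/K.
ΔS_total = -31.06 + 36.96 = 5.9 J/K.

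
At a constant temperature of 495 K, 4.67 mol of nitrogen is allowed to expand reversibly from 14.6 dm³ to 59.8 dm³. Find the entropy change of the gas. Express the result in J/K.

For an isothermal ideal gas ΔS_gas = nR ln(V₂/V₁) = 4.67 × 8.314 × ln(59.8/14.6) = 54.7 J/K.

ΔS_gas = 54.7 J/K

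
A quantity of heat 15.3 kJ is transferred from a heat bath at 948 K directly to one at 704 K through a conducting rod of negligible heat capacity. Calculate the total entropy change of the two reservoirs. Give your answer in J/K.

ΔS_total = 5.59 J/K

ΔS_hot = −Q/T_H = −15300/948 = -16.14 J/K and ΔS_cold = +Q/T_C = 15300/704 = 21.73 J/K.
ΔS_total = -16.14 + 21.73 = 5.59 J/K, positive as the second law requires.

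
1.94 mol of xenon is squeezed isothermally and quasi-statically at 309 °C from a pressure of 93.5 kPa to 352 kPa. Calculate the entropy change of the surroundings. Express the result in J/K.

For an isothermal ideal gas ΔS_gas = nR ln(P₁/P₂) = 1.94 × 8.314 × ln(93.5/352) = -21.4 J/K.
The process is reversible, so ΔS_surr = −ΔS_gas = 21.4 J/K and ΔS_universe = 0.

ΔS_surr = 21.4 J/K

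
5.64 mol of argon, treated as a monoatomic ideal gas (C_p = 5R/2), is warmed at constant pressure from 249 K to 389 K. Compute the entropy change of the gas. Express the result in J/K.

At constant pressure, ΔS = nC_p ln(T₂/T₁) with C_p = 5R/2 = 20.79 J mol⁻¹ K⁻¹.
ΔS = 5.64 × 20.79 × ln(389/249) = 52.3 J/K.

ΔS = 52.3 J/K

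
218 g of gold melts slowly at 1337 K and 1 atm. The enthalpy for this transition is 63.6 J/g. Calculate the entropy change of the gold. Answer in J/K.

ΔS = 10.4 J/K

Heat absorbed by the substance: Q = mL = 218 × 63.6 = 13864.8 J.
At constant T, ΔS = Q_rev/T = 13864.8 / 1337 = 10.4 J/K.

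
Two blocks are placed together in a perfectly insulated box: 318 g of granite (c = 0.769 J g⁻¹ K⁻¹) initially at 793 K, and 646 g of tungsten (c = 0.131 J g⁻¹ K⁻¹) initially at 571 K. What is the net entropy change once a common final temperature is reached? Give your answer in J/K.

ΔS_total = 3.21 J/K

Energy balance: T_f = (m₁c₁T₁ + m₂c₂T₂)/(m₁c₁ + m₂c₂) = 735.93 K.
ΔS₁ = m₁c₁ ln(T_f/T₁) = 244.542 × ln(735.93/793) = -18.266 J/K.
ΔS₂ = m₂c₂ ln(T_f/T₂) = 84.626 × ln(735.93/571) = 21.473 J/K.
ΔS_total = -18.266 + 21.473 = 3.21 J/K.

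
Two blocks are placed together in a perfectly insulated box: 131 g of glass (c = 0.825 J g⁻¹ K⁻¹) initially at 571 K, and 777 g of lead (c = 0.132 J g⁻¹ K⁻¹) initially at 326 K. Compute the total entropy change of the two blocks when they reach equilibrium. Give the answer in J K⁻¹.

ΔS_total = 8.12 J/K

Energy balance: T_f = (m₁c₁T₁ + m₂c₂T₂)/(m₁c₁ + m₂c₂) = 451.7 K.
ΔS₁ = m₁c₁ ln(T_f/T₁) = 108.075 × ln(451.7/571) = -25.33 J/K.
ΔS₂ = m₂c₂ ln(T_f/T₂) = 102.564 × ln(451.7/326) = 33.45 J/K.
ΔS_total = -25.33 + 33.45 = 8.12 J/K.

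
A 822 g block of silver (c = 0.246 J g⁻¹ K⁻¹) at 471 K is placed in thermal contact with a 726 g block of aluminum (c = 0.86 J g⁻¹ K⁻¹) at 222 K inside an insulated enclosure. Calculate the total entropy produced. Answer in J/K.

Energy balance: T_f = (m₁c₁T₁ + m₂c₂T₂)/(m₁c₁ + m₂c₂) = 282.92 K.
ΔS₁ = m₁c₁ ln(T_f/T₁) = 202.212 × ln(282.92/471) = -103.1 J/K.
ΔS₂ = m₂c₂ ln(T_f/T₂) = 624.36 × ln(282.92/222) = 151.4 J/K.
ΔS_total = -103.1 + 151.4 = 48.3 J/K.

ΔS_total = 48.3 J/K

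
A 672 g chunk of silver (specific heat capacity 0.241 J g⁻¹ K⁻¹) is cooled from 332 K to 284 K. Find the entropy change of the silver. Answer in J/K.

ΔS = ∫dQ_rev/T = m c ln(T₂/T₁) = 672 × 0.241 × ln(284/332) = -25.3 J/K.

ΔS = -25.3 J/K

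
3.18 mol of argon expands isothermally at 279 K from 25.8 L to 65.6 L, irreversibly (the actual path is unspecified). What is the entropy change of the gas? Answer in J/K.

ΔS_gas = 24.7 J/K

Entropy is a state function, so ΔS_gas depends only on the end states.
For an isothermal ideal gas ΔS_gas = nR ln(V₂/V₁) = 3.18 × 8.314 × ln(65.6/25.8) = 24.7 J/K.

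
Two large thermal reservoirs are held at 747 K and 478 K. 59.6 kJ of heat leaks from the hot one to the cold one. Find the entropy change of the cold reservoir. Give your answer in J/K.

The cold reservoir gains heat Q, so ΔS_cold = +Q/T_C = 59600/478 = 125 J/K.

ΔS_cold = 125 J/K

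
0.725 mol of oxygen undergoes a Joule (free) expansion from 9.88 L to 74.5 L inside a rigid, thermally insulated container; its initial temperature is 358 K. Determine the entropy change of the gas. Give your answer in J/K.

No heat is exchanged and no work is done, so the ideal-gas temperature stays constant.
Entropy is a state function; using a reversible isothermal path, ΔS_gas = nR ln(V₂/V₁) = 0.725 × 8.314 × ln(74.5/9.88) = 12.2 J/K.

ΔS_gas = 12.2 J/K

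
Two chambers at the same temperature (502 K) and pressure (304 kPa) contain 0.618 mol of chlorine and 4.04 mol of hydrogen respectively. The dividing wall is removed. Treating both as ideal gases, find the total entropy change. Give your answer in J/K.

Mole fractions: x_A = 0.618/4.66 = 0.133, x_B = 0.867.
ΔS_mix = −R(n_A ln x_A + n_B ln x_B) = −8.314 × (0.618 ln 0.133 + 4.04 ln 0.867) = 15.2 J/K.

ΔS_mix = 15.2 J/K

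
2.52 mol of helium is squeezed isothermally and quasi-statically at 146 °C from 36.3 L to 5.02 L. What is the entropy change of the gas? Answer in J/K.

For an isothermal ideal gas ΔS_gas = nR ln(V₂/V₁) = 2.52 × 8.314 × ln(5.02/36.3) = -41.4 J/K.

ΔS_gas = -41.4 J/K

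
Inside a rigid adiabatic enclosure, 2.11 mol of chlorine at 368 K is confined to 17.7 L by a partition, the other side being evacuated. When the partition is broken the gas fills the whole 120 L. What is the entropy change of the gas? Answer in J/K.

ΔS_gas = 33.6 J/K

No heat is exchanged and no work is done, so the ideal-gas temperature stays constant.
Entropy is a state function; using a reversible isothermal path, ΔS_gas = nR ln(V₂/V₁) = 2.11 × 8.314 × ln(120/17.7) = 33.6 J/K.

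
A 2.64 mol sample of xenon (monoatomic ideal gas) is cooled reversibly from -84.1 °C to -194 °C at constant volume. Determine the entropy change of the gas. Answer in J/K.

ΔS = -28.7 J/K

In kelvin: T₁ = 189.05 K, T₂ = 79.15 K. At constant volume, ΔS = nC_V ln(T₂/T₁) with C_V = 3R/2 = 12.47 J mol⁻¹ K⁻¹.
ΔS = 2.64 × 12.47 × ln(79.15/189.05) = -28.7 J/K.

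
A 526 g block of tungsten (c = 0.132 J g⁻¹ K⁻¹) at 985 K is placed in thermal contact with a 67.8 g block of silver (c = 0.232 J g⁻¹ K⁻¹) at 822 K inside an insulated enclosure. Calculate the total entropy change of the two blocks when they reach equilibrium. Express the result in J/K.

Energy balance: T_f = (m₁c₁T₁ + m₂c₂T₂)/(m₁c₁ + m₂c₂) = 954.89 K.
ΔS₁ = m₁c₁ ln(T_f/T₁) = 69.432 × ln(954.89/985) = -2.155 J/K.
ΔS₂ = m₂c₂ ln(T_f/T₂) = 15.7296 × ln(954.89/822) = 2.357 J/K.
ΔS_total = -2.155 + 2.357 = 0.202 J/K.

ΔS_total = 0.202 J/K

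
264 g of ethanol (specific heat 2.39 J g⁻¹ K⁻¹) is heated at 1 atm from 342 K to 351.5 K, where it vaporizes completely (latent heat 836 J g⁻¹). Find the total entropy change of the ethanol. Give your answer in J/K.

Warming step: ΔS₁ = m c ln(T_tr/T_i) = 264 × 2.39 × ln(351.5/342) = 17.29 J/K.
Phase change: ΔS₂ = +mL/T_tr = 264 × 836 / 351.5 = 627.9 J/K.
ΔS_total = (17.29) + (627.9) = 645 J/K.

ΔS = 645 J/K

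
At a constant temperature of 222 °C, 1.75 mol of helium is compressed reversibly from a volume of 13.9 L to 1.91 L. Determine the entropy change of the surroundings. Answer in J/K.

ΔS_surr = 28.9 J/K

For an isothermal ideal gas ΔS_gas = nR ln(V₂/V₁) = 1.75 × 8.314 × ln(1.91/13.9) = -28.9 J/K.
The process is reversible, so ΔS_surr = −ΔS_gas = 28.9 J/K and ΔS_universe = 0.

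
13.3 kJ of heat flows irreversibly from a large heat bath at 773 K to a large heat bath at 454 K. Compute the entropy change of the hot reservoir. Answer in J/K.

The hot reservoir loses heat Q, so ΔS_hot = −Q/T_H = −13300/773 = -17.2 J/K.

ΔS_hot = -17.2 J/K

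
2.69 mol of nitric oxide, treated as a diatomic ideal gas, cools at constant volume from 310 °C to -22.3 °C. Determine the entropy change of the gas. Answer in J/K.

In kelvin: T₁ = 583.15 K, T₂ = 250.85 K. At constant volume, ΔS = nC_V ln(T₂/T₁) with C_V = 5R/2 = 20.79 J mol⁻¹ K⁻¹.
ΔS = 2.69 × 20.79 × ln(250.85/583.15) = -47.2 J/K.

ΔS = -47.2 J/K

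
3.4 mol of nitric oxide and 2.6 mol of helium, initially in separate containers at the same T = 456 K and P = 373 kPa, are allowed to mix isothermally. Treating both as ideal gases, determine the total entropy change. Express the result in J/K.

ΔS_mix = 34.1 J/K

Mole fractions: x_A = 3.4/6 = 0.567, x_B = 0.433.
ΔS_mix = −R(n_A ln x_A + n_B ln x_B) = −8.314 × (3.4 ln 0.567 + 2.6 ln 0.433) = 34.1 J/K.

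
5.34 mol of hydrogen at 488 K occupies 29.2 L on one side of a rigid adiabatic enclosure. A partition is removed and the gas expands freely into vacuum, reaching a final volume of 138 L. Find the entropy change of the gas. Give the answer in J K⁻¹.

ΔS_gas = 69 J/K

For an ideal gas in free expansion Q = 0 and W = 0, so T is unchanged.
Entropy is a state function; using a reversible isothermal path, ΔS_gas = nR ln(V₂/V₁) = 5.34 × 8.314 × ln(138/29.2) = 69 J/K.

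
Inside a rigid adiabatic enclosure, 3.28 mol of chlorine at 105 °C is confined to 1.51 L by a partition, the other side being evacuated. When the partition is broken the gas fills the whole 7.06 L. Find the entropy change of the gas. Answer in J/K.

ΔS_gas = 42.1 J/K

No heat is exchanged and no work is done, so the ideal-gas temperature stays constant.
Entropy is a state function; using a reversible isothermal path, ΔS_gas = nR ln(V₂/V₁) = 3.28 × 8.314 × ln(7.06/1.51) = 42.1 J/K.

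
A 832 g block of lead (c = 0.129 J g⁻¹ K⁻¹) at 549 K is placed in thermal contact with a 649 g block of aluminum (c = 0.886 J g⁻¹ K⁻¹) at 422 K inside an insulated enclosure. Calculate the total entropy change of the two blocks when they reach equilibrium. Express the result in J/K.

Energy balance: T_f = (m₁c₁T₁ + m₂c₂T₂)/(m₁c₁ + m₂c₂) = 441.98 K.
ΔS₁ = m₁c₁ ln(T_f/T₁) = 107.328 × ln(441.98/549) = -23.27 J/K.
ΔS₂ = m₂c₂ ln(T_f/T₂) = 575.014 × ln(441.98/422) = 26.59 J/K.
ΔS_total = -23.27 + 26.59 = 3.32 J/K.

ΔS_total = 3.32 J/K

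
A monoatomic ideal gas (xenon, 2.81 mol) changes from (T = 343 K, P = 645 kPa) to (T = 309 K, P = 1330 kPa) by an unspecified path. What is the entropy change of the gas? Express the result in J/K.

ΔS = nC_p ln(T₂/T₁) − nR ln(P₂/P₁), with C_p = 5R/2 = 20.79 J mol⁻¹ K⁻¹ for a monoatomic ideal gas.
ΔS = 2.81 × [20.79 × ln(309/343) − 8.314 × ln(1330/645)] = -23 J/K.

ΔS = -23 J/K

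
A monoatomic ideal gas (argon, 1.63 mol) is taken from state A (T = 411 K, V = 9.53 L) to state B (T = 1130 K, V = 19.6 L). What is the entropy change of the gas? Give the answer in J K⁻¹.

Entropy is a state function: ΔS = nC_V ln(T₂/T₁) + nR ln(V₂/V₁), with C_V = 3R/2 = 12.47 J mol⁻¹ K⁻¹ for a monoatomic ideal gas.
ΔS = 1.63 × [12.47 × ln(1130/411) + 8.314 × ln(19.6/9.53)] = 30.3 J/K.

ΔS = 30.3 J/K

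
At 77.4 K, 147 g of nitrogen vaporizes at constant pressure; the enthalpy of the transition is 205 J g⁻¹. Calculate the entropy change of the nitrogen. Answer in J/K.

Heat absorbed by the substance: Q = mL = 147 × 205 = 30135 J.
At constant T, ΔS = Q_rev/T = 30135 / 77.4 = 389 J/K.

ΔS = 389 J/K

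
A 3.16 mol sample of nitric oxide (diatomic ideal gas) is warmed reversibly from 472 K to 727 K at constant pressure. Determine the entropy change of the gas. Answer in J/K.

ΔS = 39.7 J/K

At constant pressure, ΔS = nC_p ln(T₂/T₁) with C_p = 7R/2 = 29.1 J mol⁻¹ K⁻¹.
ΔS = 3.16 × 29.1 × ln(727/472) = 39.7 J/K.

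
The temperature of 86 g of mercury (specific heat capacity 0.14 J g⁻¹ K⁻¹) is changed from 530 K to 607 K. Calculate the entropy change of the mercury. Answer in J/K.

ΔS = ∫dQ_rev/T = m c ln(T₂/T₁) = 86 × 0.14 × ln(607/530) = 1.63 J/K.

ΔS = 1.63 J/K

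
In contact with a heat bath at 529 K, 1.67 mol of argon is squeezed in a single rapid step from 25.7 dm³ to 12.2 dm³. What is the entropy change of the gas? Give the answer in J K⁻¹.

Entropy is a state function, so ΔS_gas depends only on the end states.
For an isothermal ideal gas ΔS_gas = nR ln(V₂/V₁) = 1.67 × 8.314 × ln(12.2/25.7) = -10.3 J/K.

ΔS_gas = -10.3 J/K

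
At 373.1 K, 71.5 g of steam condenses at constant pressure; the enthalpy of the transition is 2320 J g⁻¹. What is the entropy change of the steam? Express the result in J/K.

Heat released by the substance: Q = −mL = −71.5 × 2320 = −165880 J.
At constant T, ΔS = Q_rev/T = −165880 / 373.1 = -445 J/K.

ΔS = -445 J/K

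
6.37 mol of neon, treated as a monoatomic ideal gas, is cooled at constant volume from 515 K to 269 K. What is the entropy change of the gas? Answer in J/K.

ΔS = -51.6 J/K

At constant volume, ΔS = nC_V ln(T₂/T₁) with C_V = 3R/2 = 12.47 J mol⁻¹ K⁻¹.
ΔS = 6.37 × 12.47 × ln(269/515) = -51.6 J/K.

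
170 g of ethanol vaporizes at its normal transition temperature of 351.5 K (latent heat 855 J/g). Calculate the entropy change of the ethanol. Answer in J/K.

Heat absorbed by the substance: Q = mL = 170 × 855 = 145350 J.
At constant T, ΔS = Q_rev/T = 145350 / 351.5 = 414 J/K.

ΔS = 414 J/K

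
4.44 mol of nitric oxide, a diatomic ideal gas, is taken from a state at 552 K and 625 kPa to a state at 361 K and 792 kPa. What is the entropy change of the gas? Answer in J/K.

ΔS = nC_p ln(T₂/T₁) − nR ln(P₂/P₁), with C_p = 7R/2 = 29.1 J mol⁻¹ K⁻¹ for a diatomic ideal gas.
ΔS = 4.44 × [29.1 × ln(361/552) − 8.314 × ln(792/625)] = -63.6 J/K.

ΔS = -63.6 J/K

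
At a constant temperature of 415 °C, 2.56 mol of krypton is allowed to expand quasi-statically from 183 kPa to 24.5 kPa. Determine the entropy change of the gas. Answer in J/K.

For an isothermal ideal gas ΔS_gas = nR ln(P₁/P₂) = 2.56 × 8.314 × ln(183/24.5) = 42.8 J/K.

ΔS_gas = 42.8 J/K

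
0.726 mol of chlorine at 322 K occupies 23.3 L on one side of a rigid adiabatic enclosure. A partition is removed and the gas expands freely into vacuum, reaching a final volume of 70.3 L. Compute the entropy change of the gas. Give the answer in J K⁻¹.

For an ideal gas in free expansion Q = 0 and W = 0, so T is unchanged.
Entropy is a state function; using a reversible isothermal path, ΔS_gas = nR ln(V₂/V₁) = 0.726 × 8.314 × ln(70.3/23.3) = 6.67 J/K.

ΔS_gas = 6.67 J/K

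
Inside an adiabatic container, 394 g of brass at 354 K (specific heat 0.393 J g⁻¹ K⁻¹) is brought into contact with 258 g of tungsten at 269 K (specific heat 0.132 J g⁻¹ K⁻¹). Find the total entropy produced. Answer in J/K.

Energy balance: T_f = (m₁c₁T₁ + m₂c₂T₂)/(m₁c₁ + m₂c₂) = 338.68 K.
ΔS₁ = m₁c₁ ln(T_f/T₁) = 154.842 × ln(338.68/354) = -6.852 J/K.
ΔS₂ = m₂c₂ ln(T_f/T₂) = 34.056 × ln(338.68/269) = 7.844 J/K.
ΔS_total = -6.852 + 7.844 = 0.992 J/K.

ΔS_total = 0.992 J/K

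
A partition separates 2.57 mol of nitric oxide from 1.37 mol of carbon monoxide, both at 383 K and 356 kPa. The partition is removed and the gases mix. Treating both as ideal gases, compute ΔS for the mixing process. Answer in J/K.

Mole fractions: x_A = 2.57/3.94 = 0.652, x_B = 0.348.
ΔS_mix = −R(n_A ln x_A + n_B ln x_B) = −8.314 × (2.57 ln 0.652 + 1.37 ln 0.348) = 21.2 J/K.

ΔS_mix = 21.2 J/K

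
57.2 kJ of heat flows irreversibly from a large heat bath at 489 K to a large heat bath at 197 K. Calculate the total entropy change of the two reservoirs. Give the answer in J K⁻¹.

ΔS_hot = −Q/T_H = −57200/489 = -117 J/K and ΔS_cold = +Q/T_C = 57200/197 = 290.4 J/K.
ΔS_total = -117 + 290.4 = 173 J/K, positive as the second law requires.

ΔS_total = 173 J/K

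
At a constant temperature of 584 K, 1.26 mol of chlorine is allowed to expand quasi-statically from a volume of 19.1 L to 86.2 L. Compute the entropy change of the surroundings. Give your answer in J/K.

ΔS_surr = -15.8 J/K

For an isothermal ideal gas ΔS_gas = nR ln(V₂/V₁) = 1.26 × 8.314 × ln(86.2/19.1) = 15.8 J/K.
The process is reversible, so ΔS_surr = −ΔS_gas = -15.8 J/K and ΔS_universe = 0.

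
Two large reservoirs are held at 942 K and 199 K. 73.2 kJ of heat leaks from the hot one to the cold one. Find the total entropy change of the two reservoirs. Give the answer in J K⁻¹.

ΔS_total = 290 J/K

ΔS_hot = −Q/T_H = −73200/942 = -77.71 J/K and ΔS_cold = +Q/T_C = 73200/199 = 367.8 J/K.
ΔS_total = -77.71 + 367.8 = 290 J/K, positive as the second law requires.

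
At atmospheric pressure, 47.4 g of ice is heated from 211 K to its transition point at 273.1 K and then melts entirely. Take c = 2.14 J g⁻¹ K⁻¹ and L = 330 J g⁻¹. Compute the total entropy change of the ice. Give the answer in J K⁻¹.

Warming step: ΔS₁ = m c ln(T_tr/T_i) = 47.4 × 2.14 × ln(273.1/211) = 26.168 J/K.
Phase change: ΔS₂ = +mL/T_tr = 47.4 × 330 / 273.1 = 57.276 J/K.
ΔS_total = (26.168) + (57.276) = 83.4 J/K.

ΔS = 83.4 J/K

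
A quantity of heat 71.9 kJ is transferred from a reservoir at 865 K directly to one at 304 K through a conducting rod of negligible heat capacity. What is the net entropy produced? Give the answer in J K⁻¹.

ΔS_hot = −Q/T_H = −71900/865 = -83.12 J/K and ΔS_cold = +Q/T_C = 71900/304 = 236.5 J/K.
ΔS_total = -83.12 + 236.5 = 153 J/K, positive as the second law requires.

ΔS_total = 153 J/K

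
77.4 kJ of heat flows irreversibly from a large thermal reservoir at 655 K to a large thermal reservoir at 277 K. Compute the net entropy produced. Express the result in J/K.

ΔS_hot = −Q/T_H = −77400/655 = -118.2 J/K and ΔS_cold = +Q/T_C = 77400/277 = 279.4 J/K.
ΔS_total = -118.2 + 279.4 = 161 J/K, positive as the second law requires.

ΔS_total = 161 J/K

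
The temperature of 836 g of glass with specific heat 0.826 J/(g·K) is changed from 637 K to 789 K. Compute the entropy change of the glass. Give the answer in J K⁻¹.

ΔS = 148 J/K

ΔS = ∫dQ_rev/T = m c ln(T₂/T₁) = 836 × 0.826 × ln(789/637) = 148 J/K.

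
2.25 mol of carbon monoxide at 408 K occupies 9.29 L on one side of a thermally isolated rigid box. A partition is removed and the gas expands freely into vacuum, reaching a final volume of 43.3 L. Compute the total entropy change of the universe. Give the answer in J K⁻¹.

ΔS_universe = 28.8 J/K

For an ideal gas in free expansion Q = 0 and W = 0, so T is unchanged.
Entropy is a state function; using a reversible isothermal path, ΔS_gas = nR ln(V₂/V₁) = 2.25 × 8.314 × ln(43.3/9.29) = 28.8 J/K.
The insulated surroundings exchange no heat, so ΔS_surr = 0 and ΔS_universe = ΔS_gas.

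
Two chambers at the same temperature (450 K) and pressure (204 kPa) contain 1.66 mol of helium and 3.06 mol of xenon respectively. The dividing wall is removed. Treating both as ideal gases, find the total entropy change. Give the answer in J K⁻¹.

Mole fractions: x_A = 1.66/4.72 = 0.352, x_B = 0.648.
ΔS_mix = −R(n_A ln x_A + n_B ln x_B) = −8.314 × (1.66 ln 0.352 + 3.06 ln 0.648) = 25.4 J/K.

ΔS_mix = 25.4 J/K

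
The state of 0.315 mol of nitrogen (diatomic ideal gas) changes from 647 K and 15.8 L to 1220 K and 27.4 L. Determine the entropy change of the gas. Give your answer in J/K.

Entropy is a state function: ΔS = nC_V ln(T₂/T₁) + nR ln(V₂/V₁), with C_V = 5R/2 = 20.79 J mol⁻¹ K⁻¹ for a diatomic ideal gas.
ΔS = 0.315 × [20.79 × ln(1220/647) + 8.314 × ln(27.4/15.8)] = 5.59 J/K.

ΔS = 5.59 J/K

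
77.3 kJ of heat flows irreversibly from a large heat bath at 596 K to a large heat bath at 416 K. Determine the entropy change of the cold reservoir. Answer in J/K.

The cold reservoir gains heat Q, so ΔS_cold = +Q/T_C = 77300/416 = 186 J/K.

ΔS_cold = 186 J/K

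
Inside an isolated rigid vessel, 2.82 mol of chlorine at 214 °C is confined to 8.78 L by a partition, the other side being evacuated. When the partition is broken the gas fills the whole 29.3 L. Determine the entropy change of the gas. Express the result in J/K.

For an ideal gas in free expansion Q = 0 and W = 0, so T is unchanged.
Entropy is a state function; using a reversible isothermal path, ΔS_gas = nR ln(V₂/V₁) = 2.82 × 8.314 × ln(29.3/8.78) = 28.3 J/K.

ΔS_gas = 28.3 J/K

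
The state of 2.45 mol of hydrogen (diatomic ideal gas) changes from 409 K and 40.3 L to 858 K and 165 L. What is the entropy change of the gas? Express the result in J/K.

ΔS = 66.4 J/K

Entropy is a state function: ΔS = nC_V ln(T₂/T₁) + nR ln(V₂/V₁), with C_V = 5R/2 = 20.79 J mol⁻¹ K⁻¹ for a diatomic ideal gas.
ΔS = 2.45 × [20.79 × ln(858/409) + 8.314 × ln(165/40.3)] = 66.4 J/K.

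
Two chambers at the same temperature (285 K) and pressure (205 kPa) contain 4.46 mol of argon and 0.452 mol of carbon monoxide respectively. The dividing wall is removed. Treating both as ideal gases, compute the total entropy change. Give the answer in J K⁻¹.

ΔS_mix = 12.5 J/K

Mole fractions: x_A = 4.46/4.91 = 0.908, x_B = 0.092.
ΔS_mix = −R(n_A ln x_A + n_B ln x_B) = −8.314 × (4.46 ln 0.908 + 0.452 ln 0.092) = 12.5 J/K.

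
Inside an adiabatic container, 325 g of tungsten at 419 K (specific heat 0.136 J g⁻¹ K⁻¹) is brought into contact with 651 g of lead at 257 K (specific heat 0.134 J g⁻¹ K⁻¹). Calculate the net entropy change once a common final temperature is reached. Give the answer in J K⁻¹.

ΔS_total = 3.66 J/K

Energy balance: T_f = (m₁c₁T₁ + m₂c₂T₂)/(m₁c₁ + m₂c₂) = 311.48 K.
ΔS₁ = m₁c₁ ln(T_f/T₁) = 44.2 × ln(311.48/419) = -13.11 J/K.
ΔS₂ = m₂c₂ ln(T_f/T₂) = 87.234 × ln(311.48/257) = 16.77 J/K.
ΔS_total = -13.11 + 16.77 = 3.66 J/K.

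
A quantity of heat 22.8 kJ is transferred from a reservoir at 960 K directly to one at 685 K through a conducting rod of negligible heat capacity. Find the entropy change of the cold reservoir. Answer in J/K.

ΔS_cold = 33.3 J/K

The cold reservoir gains heat Q, so ΔS_cold = +Q/T_C = 22800/685 = 33.3 J/K.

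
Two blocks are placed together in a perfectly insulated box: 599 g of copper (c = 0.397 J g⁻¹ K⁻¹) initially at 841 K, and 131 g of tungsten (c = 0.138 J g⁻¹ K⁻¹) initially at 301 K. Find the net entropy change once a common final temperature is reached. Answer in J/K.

ΔS_total = 6.7 J/K

Energy balance: T_f = (m₁c₁T₁ + m₂c₂T₂)/(m₁c₁ + m₂c₂) = 802.85 K.
ΔS₁ = m₁c₁ ln(T_f/T₁) = 237.803 × ln(802.85/841) = -11.04 J/K.
ΔS₂ = m₂c₂ ln(T_f/T₂) = 18.078 × ln(802.85/301) = 17.74 J/K.
ΔS_total = -11.04 + 17.74 = 6.7 J/K.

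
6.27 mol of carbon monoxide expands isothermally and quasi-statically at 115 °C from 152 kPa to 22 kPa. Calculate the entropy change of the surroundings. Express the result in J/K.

For an isothermal ideal gas ΔS_gas = nR ln(P₁/P₂) = 6.27 × 8.314 × ln(152/22) = 101 J/K.
The process is reversible, so ΔS_surr = −ΔS_gas = -101 J/K and ΔS_universe = 0.

ΔS_surr = -101 J/K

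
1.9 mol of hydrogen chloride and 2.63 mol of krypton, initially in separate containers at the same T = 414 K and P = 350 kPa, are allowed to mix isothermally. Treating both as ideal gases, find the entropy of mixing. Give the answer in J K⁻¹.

ΔS_mix = 25.6 J/K

Mole fractions: x_A = 1.9/4.53 = 0.419, x_B = 0.581.
ΔS_mix = −R(n_A ln x_A + n_B ln x_B) = −8.314 × (1.9 ln 0.419 + 2.63 ln 0.581) = 25.6 J/K.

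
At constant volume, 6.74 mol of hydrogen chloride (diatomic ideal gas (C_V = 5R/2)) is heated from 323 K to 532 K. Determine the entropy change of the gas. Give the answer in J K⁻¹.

ΔS = 69.9 J/K

At constant volume, ΔS = nC_V ln(T₂/T₁) with C_V = 5R/2 = 20.79 J mol⁻¹ K⁻¹.
ΔS = 6.74 × 20.79 × ln(532/323) = 69.9 J/K.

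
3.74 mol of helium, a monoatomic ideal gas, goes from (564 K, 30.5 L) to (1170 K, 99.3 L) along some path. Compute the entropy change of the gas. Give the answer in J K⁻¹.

Entropy is a state function: ΔS = nC_V ln(T₂/T₁) + nR ln(V₂/V₁), with C_V = 3R/2 = 12.47 J mol⁻¹ K⁻¹ for a monoatomic ideal gas.
ΔS = 3.74 × [12.47 × ln(1170/564) + 8.314 × ln(99.3/30.5)] = 70.7 J/K.

ΔS = 70.7 J/K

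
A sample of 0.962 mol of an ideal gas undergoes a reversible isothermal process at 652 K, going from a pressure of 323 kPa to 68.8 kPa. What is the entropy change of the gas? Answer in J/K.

ΔS_gas = 12.4 J/K

For an isothermal ideal gas ΔS_gas = nR ln(P₁/P₂) = 0.962 × 8.314 × ln(323/68.8) = 12.4 J/K.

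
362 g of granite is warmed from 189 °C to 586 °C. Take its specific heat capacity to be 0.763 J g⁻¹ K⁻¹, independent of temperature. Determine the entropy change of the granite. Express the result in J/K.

In kelvin: T₁ = 462.15 K, T₂ = 859.15 K. ΔS = ∫dQ_rev/T = m c ln(T₂/T₁) = 362 × 0.763 × ln(859.15/462.15) = 171 J/K.

ΔS = 171 J/K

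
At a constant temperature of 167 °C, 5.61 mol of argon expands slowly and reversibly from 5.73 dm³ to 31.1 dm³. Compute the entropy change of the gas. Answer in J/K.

For an isothermal ideal gas ΔS_gas = nR ln(V₂/V₁) = 5.61 × 8.314 × ln(31.1/5.73) = 78.9 J/K.

ΔS_gas = 78.9 J/K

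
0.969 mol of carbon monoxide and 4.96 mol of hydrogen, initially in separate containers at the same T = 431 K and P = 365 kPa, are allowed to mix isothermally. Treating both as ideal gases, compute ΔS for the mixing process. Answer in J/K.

Mole fractions: x_A = 0.969/5.93 = 0.163, x_B = 0.837.
ΔS_mix = −R(n_A ln x_A + n_B ln x_B) = −8.314 × (0.969 ln 0.163 + 4.96 ln 0.837) = 22 J/K.

ΔS_mix = 22 J/K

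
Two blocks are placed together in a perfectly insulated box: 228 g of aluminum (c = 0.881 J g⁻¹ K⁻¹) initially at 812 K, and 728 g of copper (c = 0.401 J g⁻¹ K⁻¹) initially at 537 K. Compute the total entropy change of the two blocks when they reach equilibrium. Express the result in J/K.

Energy balance: T_f = (m₁c₁T₁ + m₂c₂T₂)/(m₁c₁ + m₂c₂) = 649.09 K.
ΔS₁ = m₁c₁ ln(T_f/T₁) = 200.868 × ln(649.09/812) = -44.98 J/K.
ΔS₂ = m₂c₂ ln(T_f/T₂) = 291.928 × ln(649.09/537) = 55.34 J/K.
ΔS_total = -44.98 + 55.34 = 10.4 J/K.

ΔS_total = 10.4 J/K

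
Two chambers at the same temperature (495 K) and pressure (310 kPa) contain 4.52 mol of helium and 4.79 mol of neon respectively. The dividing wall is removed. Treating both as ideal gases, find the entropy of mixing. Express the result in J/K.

ΔS_mix = 53.6 J/K

Mole fractions: x_A = 4.52/9.31 = 0.485, x_B = 0.515.
ΔS_mix = −R(n_A ln x_A + n_B ln x_B) = −8.314 × (4.52 ln 0.485 + 4.79 ln 0.515) = 53.6 J/K.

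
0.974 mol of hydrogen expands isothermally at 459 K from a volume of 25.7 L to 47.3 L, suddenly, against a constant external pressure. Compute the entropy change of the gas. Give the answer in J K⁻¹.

Entropy is a state function, so ΔS_gas depends only on the end states.
For an isothermal ideal gas ΔS_gas = nR ln(V₂/V₁) = 0.974 × 8.314 × ln(47.3/25.7) = 4.94 J/K.

ΔS_gas = 4.94 J/K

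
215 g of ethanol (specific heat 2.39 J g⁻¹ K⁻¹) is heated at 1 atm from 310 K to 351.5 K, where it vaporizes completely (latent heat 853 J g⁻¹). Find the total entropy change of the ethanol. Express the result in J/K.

ΔS = 586 J/K

Warming step: ΔS₁ = m c ln(T_tr/T_i) = 215 × 2.39 × ln(351.5/310) = 64.56 J/K.
Phase change: ΔS₂ = +mL/T_tr = 215 × 853 / 351.5 = 521.7 J/K.
ΔS_total = (64.56) + (521.7) = 586 J/K.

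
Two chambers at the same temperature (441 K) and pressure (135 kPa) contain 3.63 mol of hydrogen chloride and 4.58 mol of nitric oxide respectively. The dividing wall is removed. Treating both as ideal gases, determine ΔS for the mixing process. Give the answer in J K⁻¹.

Mole fractions: x_A = 3.63/8.21 = 0.442, x_B = 0.558.
ΔS_mix = −R(n_A ln x_A + n_B ln x_B) = −8.314 × (3.63 ln 0.442 + 4.58 ln 0.558) = 46.9 J/K.

ΔS_mix = 46.9 J/K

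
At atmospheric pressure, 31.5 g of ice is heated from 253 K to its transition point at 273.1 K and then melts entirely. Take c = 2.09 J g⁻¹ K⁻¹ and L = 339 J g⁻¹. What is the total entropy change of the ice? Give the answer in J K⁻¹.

ΔS = 44.1 J/K

Warming step: ΔS₁ = m c ln(T_tr/T_i) = 31.5 × 2.09 × ln(273.1/253) = 5.033 J/K.
Phase change: ΔS₂ = +mL/T_tr = 31.5 × 339 / 273.1 = 39.1 J/K.
ΔS_total = (5.033) + (39.1) = 44.1 J/K.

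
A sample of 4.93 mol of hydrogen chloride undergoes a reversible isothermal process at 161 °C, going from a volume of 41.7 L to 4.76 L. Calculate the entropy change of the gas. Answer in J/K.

For an isothermal ideal gas ΔS_gas = nR ln(V₂/V₁) = 4.93 × 8.314 × ln(4.76/41.7) = -89 J/K.

ΔS_gas = -89 J/K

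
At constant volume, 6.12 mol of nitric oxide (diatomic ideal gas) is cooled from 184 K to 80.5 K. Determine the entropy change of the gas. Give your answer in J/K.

At constant volume, ΔS = nC_V ln(T₂/T₁) with C_V = 5R/2 = 20.79 J mol⁻¹ K⁻¹.
ΔS = 6.12 × 20.79 × ln(80.5/184) = -105 J/K.

ΔS = -105 J/K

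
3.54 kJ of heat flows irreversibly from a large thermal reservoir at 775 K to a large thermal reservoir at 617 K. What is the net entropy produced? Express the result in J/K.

ΔS_hot = −Q/T_H = −3540/775 = -4.568 J/K and ΔS_cold = +Q/T_C = 3540/617 = 5.737 J/K.
ΔS_total = -4.568 + 5.737 = 1.17 J/K, positive as the second law requires.

ΔS_total = 1.17 J/K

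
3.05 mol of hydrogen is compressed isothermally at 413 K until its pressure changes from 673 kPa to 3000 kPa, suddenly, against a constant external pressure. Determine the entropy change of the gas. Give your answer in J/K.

ΔS_gas = -37.9 J/K

Entropy is a state function, so ΔS_gas depends only on the end states.
For an isothermal ideal gas ΔS_gas = nR ln(P₁/P₂) = 3.05 × 8.314 × ln(673/3000) = -37.9 J/K.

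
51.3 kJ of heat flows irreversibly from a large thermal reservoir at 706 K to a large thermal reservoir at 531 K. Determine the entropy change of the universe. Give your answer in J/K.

ΔS_hot = −Q/T_H = −51300/706 = -72.663 J/K and ΔS_cold = +Q/T_C = 51300/531 = 96.61 J/K.
ΔS_total = -72.663 + 96.61 = 23.9 J/K, positive as the second law requires.

ΔS_total = 23.9 J/K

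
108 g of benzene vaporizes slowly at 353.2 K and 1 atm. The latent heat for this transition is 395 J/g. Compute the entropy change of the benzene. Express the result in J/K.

Heat absorbed by the substance: Q = mL = 108 × 395 = 42660 J.
At constant T, ΔS = Q_rev/T = 42660 / 353.2 = 121 J/K.

ΔS = 121 J/K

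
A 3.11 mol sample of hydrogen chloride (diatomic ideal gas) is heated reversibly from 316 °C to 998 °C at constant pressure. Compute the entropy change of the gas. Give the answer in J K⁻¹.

ΔS = 69.6 J/K

In kelvin: T₁ = 589.15 K, T₂ = 1271.15 K. At constant pressure, ΔS = nC_p ln(T₂/T₁) with C_p = 7R/2 = 29.1 J mol⁻¹ K⁻¹.
ΔS = 3.11 × 29.1 × ln(1271.15/589.15) = 69.6 J/K.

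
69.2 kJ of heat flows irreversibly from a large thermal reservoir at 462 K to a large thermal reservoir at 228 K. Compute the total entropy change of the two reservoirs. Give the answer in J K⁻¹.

ΔS_hot = −Q/T_H = −69200/462 = -149.8 J/K and ΔS_cold = +Q/T_C = 69200/228 = 303.5 J/K.
ΔS_total = -149.8 + 303.5 = 154 J/K, positive as the second law requires.

ΔS_total = 154 J/K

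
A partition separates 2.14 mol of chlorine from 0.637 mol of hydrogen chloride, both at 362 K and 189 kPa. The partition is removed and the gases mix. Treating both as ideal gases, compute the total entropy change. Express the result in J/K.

ΔS_mix = 12.4 J/K

Mole fractions: x_A = 2.14/2.78 = 0.771, x_B = 0.229.
ΔS_mix = −R(n_A ln x_A + n_B ln x_B) = −8.314 × (2.14 ln 0.771 + 0.637 ln 0.229) = 12.4 J/K.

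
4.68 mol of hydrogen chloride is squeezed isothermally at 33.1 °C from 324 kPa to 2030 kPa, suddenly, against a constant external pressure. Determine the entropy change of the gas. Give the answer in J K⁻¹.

Entropy is a state function, so ΔS_gas depends only on the end states.
For an isothermal ideal gas ΔS_gas = nR ln(P₁/P₂) = 4.68 × 8.314 × ln(324/2030) = -71.4 J/K.

ΔS_gas = -71.4 J/K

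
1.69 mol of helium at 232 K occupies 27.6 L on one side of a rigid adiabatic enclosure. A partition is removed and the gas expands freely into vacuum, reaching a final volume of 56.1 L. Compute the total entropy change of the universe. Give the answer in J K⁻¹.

For an ideal gas in free expansion Q = 0 and W = 0, so T is unchanged.
Entropy is a state function; using a reversible isothermal path, ΔS_gas = nR ln(V₂/V₁) = 1.69 × 8.314 × ln(56.1/27.6) = 9.97 J/K.
The insulated surroundings exchange no heat, so ΔS_surr = 0 and ΔS_universe = ΔS_gas.

ΔS_universe = 9.97 J/K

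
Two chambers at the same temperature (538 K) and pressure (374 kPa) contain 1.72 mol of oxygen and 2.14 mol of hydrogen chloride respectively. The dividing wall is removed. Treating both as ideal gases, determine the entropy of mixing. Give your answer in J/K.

Mole fractions: x_A = 1.72/3.86 = 0.446, x_B = 0.554.
ΔS_mix = −R(n_A ln x_A + n_B ln x_B) = −8.314 × (1.72 ln 0.446 + 2.14 ln 0.554) = 22.1 J/K.

ΔS_mix = 22.1 J/K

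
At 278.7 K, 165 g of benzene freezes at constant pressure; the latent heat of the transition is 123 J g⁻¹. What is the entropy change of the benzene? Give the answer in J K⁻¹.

ΔS = -72.8 J/K

Heat released by the substance: Q = −mL = −165 × 123 = −20295 J.
At constant T, ΔS = Q_rev/T = −20295 / 278.7 = -72.8 J/K.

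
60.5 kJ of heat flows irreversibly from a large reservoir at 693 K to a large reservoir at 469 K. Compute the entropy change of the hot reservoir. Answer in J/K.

ΔS_hot = -87.3 J/K

The hot reservoir loses heat Q, so ΔS_hot = −Q/T_H = −60500/693 = -87.3 J/K.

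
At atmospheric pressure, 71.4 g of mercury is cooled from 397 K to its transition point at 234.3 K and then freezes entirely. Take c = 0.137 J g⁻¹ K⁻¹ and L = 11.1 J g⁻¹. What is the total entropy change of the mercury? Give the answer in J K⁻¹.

Cooling step: ΔS₁ = m c ln(T_tr/T_i) = 71.4 × 0.137 × ln(234.3/397) = -5.158 J/K.
Phase change: ΔS₂ = −mL/T_tr = −71.4 × 11.1 / 234.3 = -3.383 J/K.
ΔS_total = (-5.158) + (-3.383) = -8.54 J/K.

ΔS = -8.54 J/K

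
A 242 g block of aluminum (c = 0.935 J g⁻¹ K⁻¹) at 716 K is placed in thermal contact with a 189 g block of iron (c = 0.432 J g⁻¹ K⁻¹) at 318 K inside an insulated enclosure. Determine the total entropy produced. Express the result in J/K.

ΔS_total = 17.2 J/K

Energy balance: T_f = (m₁c₁T₁ + m₂c₂T₂)/(m₁c₁ + m₂c₂) = 610.47 K.
ΔS₁ = m₁c₁ ln(T_f/T₁) = 226.27 × ln(610.47/716) = -36.08 J/K.
ΔS₂ = m₂c₂ ln(T_f/T₂) = 81.648 × ln(610.47/318) = 53.25 J/K.
ΔS_total = -36.08 + 53.25 = 17.2 J/K.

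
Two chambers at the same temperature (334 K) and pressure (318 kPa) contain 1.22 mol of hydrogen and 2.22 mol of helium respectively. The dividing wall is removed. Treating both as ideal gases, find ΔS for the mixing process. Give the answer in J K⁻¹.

ΔS_mix = 18.6 J/K

Mole fractions: x_A = 1.22/3.44 = 0.355, x_B = 0.645.
ΔS_mix = −R(n_A ln x_A + n_B ln x_B) = −8.314 × (1.22 ln 0.355 + 2.22 ln 0.645) = 18.6 J/K.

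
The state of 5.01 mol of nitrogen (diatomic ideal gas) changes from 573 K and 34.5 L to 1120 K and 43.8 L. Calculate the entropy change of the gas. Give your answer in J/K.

Entropy is a state function: ΔS = nC_V ln(T₂/T₁) + nR ln(V₂/V₁), with C_V = 5R/2 = 20.79 J mol⁻¹ K⁻¹ for a diatomic ideal gas.
ΔS = 5.01 × [20.79 × ln(1120/573) + 8.314 × ln(43.8/34.5)] = 79.7 J/K.

ΔS = 79.7 J/K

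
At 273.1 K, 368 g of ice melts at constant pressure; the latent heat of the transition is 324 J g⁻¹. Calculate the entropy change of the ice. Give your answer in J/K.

Heat absorbed by the substance: Q = mL = 368 × 324 = 119232 J.
At constant T, ΔS = Q_rev/T = 119232 / 273.1 = 437 J/K.

ΔS = 437 J/K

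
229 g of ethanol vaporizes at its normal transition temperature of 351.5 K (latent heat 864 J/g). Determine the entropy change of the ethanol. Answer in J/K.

Heat absorbed by the substance: Q = mL = 229 × 864 = 197856 J.
At constant T, ΔS = Q_rev/T = 197856 / 351.5 = 563 J/K.

ΔS = 563 J/K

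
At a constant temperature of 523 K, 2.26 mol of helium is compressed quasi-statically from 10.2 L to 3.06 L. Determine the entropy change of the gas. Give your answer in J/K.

ΔS_gas = -22.6 J/K

For an isothermal ideal gas ΔS_gas = nR ln(V₂/V₁) = 2.26 × 8.314 × ln(3.06/10.2) = -22.6 J/K.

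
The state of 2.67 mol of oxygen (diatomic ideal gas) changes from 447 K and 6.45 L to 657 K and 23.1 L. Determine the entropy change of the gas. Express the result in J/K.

ΔS = 49.7 J/K

Entropy is a state function: ΔS = nC_V ln(T₂/T₁) + nR ln(V₂/V₁), with C_V = 5R/2 = 20.79 J mol⁻¹ K⁻¹ for a diatomic ideal gas.
ΔS = 2.67 × [20.79 × ln(657/447) + 8.314 × ln(23.1/6.45)] = 49.7 J/K.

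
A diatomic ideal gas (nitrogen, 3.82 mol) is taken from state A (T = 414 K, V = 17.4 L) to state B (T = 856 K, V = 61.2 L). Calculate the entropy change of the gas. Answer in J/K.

Entropy is a state function: ΔS = nC_V ln(T₂/T₁) + nR ln(V₂/V₁), with C_V = 5R/2 = 20.79 J mol⁻¹ K⁻¹ for a diatomic ideal gas.
ΔS = 3.82 × [20.79 × ln(856/414) + 8.314 × ln(61.2/17.4)] = 97.6 J/K.

ΔS = 97.6 J/K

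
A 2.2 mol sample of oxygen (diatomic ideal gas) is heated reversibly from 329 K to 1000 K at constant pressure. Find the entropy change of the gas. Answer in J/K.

ΔS = 71.2 J/K

At constant pressure, ΔS = nC_p ln(T₂/T₁) with C_p = 7R/2 = 29.1 J mol⁻¹ K⁻¹.
ΔS = 2.2 × 29.1 × ln(1000/329) = 71.2 J/K.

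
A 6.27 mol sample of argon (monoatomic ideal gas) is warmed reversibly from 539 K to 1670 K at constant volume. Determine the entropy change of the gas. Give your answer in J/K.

At constant volume, ΔS = nC_V ln(T₂/T₁) with C_V = 3R/2 = 12.47 J mol⁻¹ K⁻¹.
ΔS = 6.27 × 12.47 × ln(1670/539) = 88.4 J/K.

ΔS = 88.4 J/K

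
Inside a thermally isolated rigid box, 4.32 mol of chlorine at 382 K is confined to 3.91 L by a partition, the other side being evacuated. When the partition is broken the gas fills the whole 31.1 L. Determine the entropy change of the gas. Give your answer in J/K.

ΔS_gas = 74.5 J/K

For an ideal gas in free expansion Q = 0 and W = 0, so T is unchanged.
Entropy is a state function; using a reversible isothermal path, ΔS_gas = nR ln(V₂/V₁) = 4.32 × 8.314 × ln(31.1/3.91) = 74.5 J/K.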